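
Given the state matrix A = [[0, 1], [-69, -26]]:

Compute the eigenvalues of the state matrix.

det(A - λI) = λ² - (-26)λ + 69 = (λ - (-23))(λ - (-3)). Eigenvalues: -23, -3.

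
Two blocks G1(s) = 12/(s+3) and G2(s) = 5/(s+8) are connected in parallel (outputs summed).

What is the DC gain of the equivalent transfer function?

Parallel: G_eq = G1 + G2. DC gain = G1(0) + G2(0) = 12/3 + 5/8 = 4 + 0.625 = 4.625.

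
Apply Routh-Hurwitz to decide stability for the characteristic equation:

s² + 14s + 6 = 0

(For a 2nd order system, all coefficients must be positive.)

Coefficients: 1, 14, 6. All positive, so system is stable.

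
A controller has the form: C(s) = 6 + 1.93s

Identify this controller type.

This is a Proportional-Derivative (PD) controller.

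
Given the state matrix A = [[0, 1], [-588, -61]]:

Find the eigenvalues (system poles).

det(A - λI) = λ² - (-61)λ + 588 = (λ - (-49))(λ - (-12)). Eigenvalues: -49, -12.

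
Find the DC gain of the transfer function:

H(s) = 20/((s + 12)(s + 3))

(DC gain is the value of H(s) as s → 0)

DC gain = H(0) = 20/(12 × 3) = 20/36 = 0.5556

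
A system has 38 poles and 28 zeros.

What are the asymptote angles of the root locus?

n - m = 38 - 28 = 10. Angles: θk = (2k + 1)·180°/10 = 18°, 54°, 90°, 126°, 162°, 198°, 234°, 270°, 306°, 342°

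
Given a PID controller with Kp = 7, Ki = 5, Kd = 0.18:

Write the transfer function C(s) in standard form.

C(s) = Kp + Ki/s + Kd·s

Substituting values: C(s) = 7 + 5/s + 0.18s = (0.18s² + 7s + 5)/s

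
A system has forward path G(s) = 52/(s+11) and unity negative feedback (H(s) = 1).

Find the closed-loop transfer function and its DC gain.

T(s) = G/(1+GH) = [52/(s+11)] / [1 + 52/(s+11)] = 52/(s+11+52) = 52/(s+63). DC gain = 52/63 = 0.8254.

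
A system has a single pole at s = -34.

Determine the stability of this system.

Pole at s = -34 is in the left half-plane. Stable.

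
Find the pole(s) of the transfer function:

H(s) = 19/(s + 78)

Pole is where denominator = 0: s + 78 = 0, so s = -78.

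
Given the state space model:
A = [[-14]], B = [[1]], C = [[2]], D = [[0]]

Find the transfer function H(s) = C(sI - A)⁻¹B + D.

(sI - A)⁻¹ = 1/(s + 14). H(s) = 2 × 1/(s + 14) + 0 = 2/(s + 14).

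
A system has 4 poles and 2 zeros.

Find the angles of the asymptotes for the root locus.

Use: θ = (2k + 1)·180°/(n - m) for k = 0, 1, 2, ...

n - m = 4 - 2 = 2. Angles: θk = (2k + 1)·180°/2 = 90°, 270°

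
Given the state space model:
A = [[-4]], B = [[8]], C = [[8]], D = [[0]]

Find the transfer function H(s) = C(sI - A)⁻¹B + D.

(sI - A)⁻¹ = 1/(s + 4). H(s) = 8 × 8/(s + 4) + 0 = 64/(s + 4).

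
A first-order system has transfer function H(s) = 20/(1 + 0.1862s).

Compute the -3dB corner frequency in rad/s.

Corner frequency = 1/τ = 1/0.1862 = 5.371 rad/s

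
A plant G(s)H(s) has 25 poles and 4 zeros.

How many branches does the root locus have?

Root locus has n branches where n = number of poles = 25.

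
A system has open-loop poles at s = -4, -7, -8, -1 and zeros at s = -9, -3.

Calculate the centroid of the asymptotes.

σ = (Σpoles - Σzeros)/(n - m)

σ = (Σpoles - Σzeros)/(n - m) = (-20 - (-12))/(4 - 2) = -8/2 = -4.0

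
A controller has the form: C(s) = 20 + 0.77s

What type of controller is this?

This is a Proportional-Derivative (PD) controller.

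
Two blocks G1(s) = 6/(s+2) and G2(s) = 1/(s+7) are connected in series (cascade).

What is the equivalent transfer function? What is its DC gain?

Series: multiply transfer functions. G_eq = 6/(s+2) × 1/(s+7) = 6/((s+2)(s+7)). DC gain = 6/(2×7) = 0.4286.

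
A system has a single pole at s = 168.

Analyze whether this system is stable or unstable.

Pole at s = 168 is in the right half-plane. Unstable.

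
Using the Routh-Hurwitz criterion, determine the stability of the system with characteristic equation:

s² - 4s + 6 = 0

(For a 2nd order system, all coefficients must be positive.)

Coefficients: 1, -4, 6. b=-4 not positive, so system is unstable.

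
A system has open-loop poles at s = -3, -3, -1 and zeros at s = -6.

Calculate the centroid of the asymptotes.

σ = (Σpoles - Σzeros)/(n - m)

σ = (Σpoles - Σzeros)/(n - m) = (-7 - (-6))/(3 - 1) = -1/2 = -0.5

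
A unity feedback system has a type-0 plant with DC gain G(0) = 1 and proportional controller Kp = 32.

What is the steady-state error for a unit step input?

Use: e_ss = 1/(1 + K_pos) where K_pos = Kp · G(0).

K_pos = Kp · G(0) = 32 × 1 = 32. e_ss = 1/(1 + 32) = 0.0303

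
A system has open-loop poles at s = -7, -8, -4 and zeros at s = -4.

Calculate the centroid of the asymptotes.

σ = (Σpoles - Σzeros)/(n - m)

σ = (Σpoles - Σzeros)/(n - m) = (-19 - (-4))/(3 - 1) = -15/2 = -7.5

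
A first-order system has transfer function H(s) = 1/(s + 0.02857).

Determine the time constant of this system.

For H(s) = 1/(s + 1/τ), the pole is at -1/τ = -0.02857, so τ = 1/0.02857 = 35 s.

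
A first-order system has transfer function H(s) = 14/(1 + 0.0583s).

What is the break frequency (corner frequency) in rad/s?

Corner frequency = 1/τ = 1/0.0583 = 17.153 rad/s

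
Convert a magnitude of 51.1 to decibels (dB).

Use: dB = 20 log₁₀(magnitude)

dB = 20 log₁₀(51.1) = 34.2 dB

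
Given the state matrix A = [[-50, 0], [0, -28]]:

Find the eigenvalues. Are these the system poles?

For diagonal matrix, eigenvalues are diagonal entries: λ₁ = -50, λ₂ = -28. Eigenvalues of A = system poles.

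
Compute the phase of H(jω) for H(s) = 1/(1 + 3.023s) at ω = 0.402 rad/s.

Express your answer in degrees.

Phase = -arctan(ωτ) = -arctan(0.402 × 3.023) = -50.5°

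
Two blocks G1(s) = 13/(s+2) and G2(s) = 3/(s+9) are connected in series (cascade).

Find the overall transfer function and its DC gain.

Series: multiply transfer functions. G_eq = 13/(s+2) × 3/(s+9) = 39/((s+2)(s+9)). DC gain = 39/(2×9) = 2.1667.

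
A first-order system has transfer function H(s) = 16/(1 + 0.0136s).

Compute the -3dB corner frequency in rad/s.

Corner frequency = 1/τ = 1/0.0136 = 73.529 rad/s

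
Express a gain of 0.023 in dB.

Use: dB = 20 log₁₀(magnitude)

dB = 20 log₁₀(0.023) = -32.8 dB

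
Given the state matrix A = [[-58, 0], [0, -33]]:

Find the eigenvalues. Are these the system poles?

For diagonal matrix, eigenvalues are diagonal entries: λ₁ = -58, λ₂ = -33. Eigenvalues of A = system poles.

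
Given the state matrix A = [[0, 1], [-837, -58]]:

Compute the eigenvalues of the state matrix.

det(A - λI) = λ² - (-58)λ + 837 = (λ - (-27))(λ - (-31)). Eigenvalues: -27, -31.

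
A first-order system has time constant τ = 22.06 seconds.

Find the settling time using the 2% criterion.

For first-order system, 2% settling time ≈ 4τ = 4 × 22.06 = 88.24 s.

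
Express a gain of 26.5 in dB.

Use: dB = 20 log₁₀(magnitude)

dB = 20 log₁₀(26.5) = 28.5 dB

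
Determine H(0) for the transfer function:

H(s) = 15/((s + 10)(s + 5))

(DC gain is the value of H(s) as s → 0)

DC gain = H(0) = 15/(10 × 5) = 15/50 = 0.3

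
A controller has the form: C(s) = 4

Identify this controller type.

This is a Proportional (P) controller.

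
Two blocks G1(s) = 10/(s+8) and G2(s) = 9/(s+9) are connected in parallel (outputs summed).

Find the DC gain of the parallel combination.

Parallel: G_eq = G1 + G2. DC gain = G1(0) + G2(0) = 10/8 + 9/9 = 1.25 + 1 = 2.25.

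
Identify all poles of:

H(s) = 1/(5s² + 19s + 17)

Discriminant = 19² - 4×5×17 = 361 - 340 = 21 > 0, so two distinct real poles. Using quadratic formula: s = (-19 ± √21)/(2×5) = (-19 ± √21)/10, with √21 ≈ 4.5826. s₁ ≈ -1.4417, s₂ ≈ -2.3583. Poles: s₁ = -1.4417, s₂ = -2.3583.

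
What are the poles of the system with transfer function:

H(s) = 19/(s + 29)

Pole is where denominator = 0: s + 29 = 0, so s = -29.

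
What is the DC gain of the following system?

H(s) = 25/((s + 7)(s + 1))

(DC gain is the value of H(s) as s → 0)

DC gain = H(0) = 25/(7 × 1) = 25/7 = 3.5714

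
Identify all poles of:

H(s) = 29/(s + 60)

Pole is where denominator = 0: s + 60 = 0, so s = -60.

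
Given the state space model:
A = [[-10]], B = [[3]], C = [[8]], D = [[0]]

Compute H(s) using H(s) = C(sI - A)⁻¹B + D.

(sI - A)⁻¹ = 1/(s + 10). H(s) = 8 × 3/(s + 10) + 0 = 24/(s + 10).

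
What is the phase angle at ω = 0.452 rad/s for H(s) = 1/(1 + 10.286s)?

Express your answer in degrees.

Phase = -arctan(ωτ) = -arctan(0.452 × 10.286) = -77.9°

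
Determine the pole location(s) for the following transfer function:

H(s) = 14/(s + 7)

Pole is where denominator = 0: s + 7 = 0, so s = -7.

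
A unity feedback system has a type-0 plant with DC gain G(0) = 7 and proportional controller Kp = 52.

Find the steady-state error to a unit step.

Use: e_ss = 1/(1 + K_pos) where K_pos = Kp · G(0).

K_pos = Kp · G(0) = 52 × 7 = 364. e_ss = 1/(1 + 364) = 0.0027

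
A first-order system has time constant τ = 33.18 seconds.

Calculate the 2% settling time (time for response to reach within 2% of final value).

For first-order system, 2% settling time ≈ 4τ = 4 × 33.18 = 132.72 s.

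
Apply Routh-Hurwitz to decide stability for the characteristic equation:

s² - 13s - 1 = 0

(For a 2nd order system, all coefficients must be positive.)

Coefficients: 1, -13, -1. b=-13, c=-1 not positive, so system is unstable.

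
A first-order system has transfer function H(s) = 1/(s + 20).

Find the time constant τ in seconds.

For H(s) = 1/(s + 1/τ), the pole is at -1/τ = -20, so τ = 1/20 = 0.05 s.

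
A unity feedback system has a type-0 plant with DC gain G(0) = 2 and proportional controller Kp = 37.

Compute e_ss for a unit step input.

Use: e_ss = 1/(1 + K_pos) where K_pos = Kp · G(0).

K_pos = Kp · G(0) = 37 × 2 = 74. e_ss = 1/(1 + 74) = 0.0133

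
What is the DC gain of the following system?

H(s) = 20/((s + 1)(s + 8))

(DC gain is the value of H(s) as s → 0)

DC gain = H(0) = 20/(1 × 8) = 20/8 = 2.5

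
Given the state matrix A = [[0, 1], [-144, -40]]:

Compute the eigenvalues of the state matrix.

det(A - λI) = λ² - (-40)λ + 144 = (λ - (-4))(λ - (-36)). Eigenvalues: -4, -36.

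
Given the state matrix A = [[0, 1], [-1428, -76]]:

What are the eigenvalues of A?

det(A - λI) = λ² - (-76)λ + 1428 = (λ - (-42))(λ - (-34)). Eigenvalues: -42, -34.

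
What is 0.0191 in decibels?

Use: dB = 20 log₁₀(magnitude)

dB = 20 log₁₀(0.0191) = -34.4 dB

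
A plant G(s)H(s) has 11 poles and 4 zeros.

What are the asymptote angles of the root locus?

n - m = 11 - 4 = 7. Angles: θk = (2k + 1)·180°/7 = 25.71°, 77.14°, 128.57°, 180°, 231.43°, 282.86°, 334.29°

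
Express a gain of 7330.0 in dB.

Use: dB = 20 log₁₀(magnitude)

dB = 20 log₁₀(7330.0) = 77.3 dB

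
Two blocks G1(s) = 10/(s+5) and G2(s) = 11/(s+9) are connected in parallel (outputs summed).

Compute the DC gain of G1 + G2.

Parallel: G_eq = G1 + G2. DC gain = G1(0) + G2(0) = 10/5 + 11/9 = 2 + 1.2222 = 3.2222.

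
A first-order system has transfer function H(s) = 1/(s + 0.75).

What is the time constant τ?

For H(s) = 1/(s + 1/τ), the pole is at -1/τ = -0.75, so τ = 1/0.75 = 1.3333 s.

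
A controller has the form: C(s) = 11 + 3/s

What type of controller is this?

This is a Proportional-Integral (PI) controller.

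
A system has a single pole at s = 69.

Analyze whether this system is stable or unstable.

Pole at s = 69 is in the right half-plane. Unstable.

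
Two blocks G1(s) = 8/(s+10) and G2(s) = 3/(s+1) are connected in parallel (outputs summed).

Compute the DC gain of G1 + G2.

Parallel: G_eq = G1 + G2. DC gain = G1(0) + G2(0) = 8/10 + 3/1 = 0.8 + 3 = 3.8.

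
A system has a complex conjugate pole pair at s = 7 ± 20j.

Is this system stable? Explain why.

Real part of poles is 7 (> 0, right half-plane). Unstable.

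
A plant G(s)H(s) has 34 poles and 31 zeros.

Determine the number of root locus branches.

Root locus has n branches where n = number of poles = 34.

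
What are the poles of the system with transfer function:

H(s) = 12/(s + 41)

Pole is where denominator = 0: s + 41 = 0, so s = -41.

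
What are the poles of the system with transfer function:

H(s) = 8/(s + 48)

Pole is where denominator = 0: s + 48 = 0, so s = -48.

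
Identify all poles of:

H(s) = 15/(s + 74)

Pole is where denominator = 0: s + 74 = 0, so s = -74.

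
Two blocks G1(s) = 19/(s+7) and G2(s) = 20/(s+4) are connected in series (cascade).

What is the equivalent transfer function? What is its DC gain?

Series: multiply transfer functions. G_eq = 19/(s+7) × 20/(s+4) = 380/((s+7)(s+4)). DC gain = 380/(7×4) = 13.5714.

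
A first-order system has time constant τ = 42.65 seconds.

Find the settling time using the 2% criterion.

For first-order system, 2% settling time ≈ 4τ = 4 × 42.65 = 170.6 s.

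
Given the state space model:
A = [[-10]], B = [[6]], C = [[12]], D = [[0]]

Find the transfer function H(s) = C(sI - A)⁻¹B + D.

(sI - A)⁻¹ = 1/(s + 10). H(s) = 12 × 6/(s + 10) + 0 = 72/(s + 10).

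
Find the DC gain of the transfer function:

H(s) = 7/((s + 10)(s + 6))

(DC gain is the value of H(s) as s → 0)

DC gain = H(0) = 7/(10 × 6) = 7/60 = 0.1167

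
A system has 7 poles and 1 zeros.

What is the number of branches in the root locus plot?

Root locus has n branches where n = number of poles = 7.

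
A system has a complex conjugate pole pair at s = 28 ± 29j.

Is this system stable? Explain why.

Real part of poles is 28 (> 0, right half-plane). Unstable.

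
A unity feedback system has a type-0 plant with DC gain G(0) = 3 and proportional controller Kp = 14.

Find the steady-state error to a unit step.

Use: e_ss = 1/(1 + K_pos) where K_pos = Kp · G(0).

K_pos = Kp · G(0) = 14 × 3 = 42. e_ss = 1/(1 + 42) = 0.0233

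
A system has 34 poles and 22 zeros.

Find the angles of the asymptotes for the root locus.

n - m = 34 - 22 = 12. Angles: θk = (2k + 1)·180°/12 = 15°, 45°, 75°, 105°, 135°, 165°, 195°, 225°, 255°, 285°, 315°, 345°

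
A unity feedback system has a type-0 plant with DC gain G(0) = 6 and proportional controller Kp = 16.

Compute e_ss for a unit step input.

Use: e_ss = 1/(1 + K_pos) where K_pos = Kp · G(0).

K_pos = Kp · G(0) = 16 × 6 = 96. e_ss = 1/(1 + 96) = 0.0103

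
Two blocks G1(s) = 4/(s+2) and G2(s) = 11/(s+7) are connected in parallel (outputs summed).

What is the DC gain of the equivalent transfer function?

Parallel: G_eq = G1 + G2. DC gain = G1(0) + G2(0) = 4/2 + 11/7 = 2 + 1.5714 = 3.5714.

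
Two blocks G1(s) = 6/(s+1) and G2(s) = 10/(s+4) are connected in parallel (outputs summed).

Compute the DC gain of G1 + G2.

Parallel: G_eq = G1 + G2. DC gain = G1(0) + G2(0) = 6/1 + 10/4 = 6 + 2.5 = 8.5.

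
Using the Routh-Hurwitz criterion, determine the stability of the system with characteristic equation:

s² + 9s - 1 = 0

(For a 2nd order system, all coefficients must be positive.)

Coefficients: 1, 9, -1. c=-1 not positive, so system is unstable.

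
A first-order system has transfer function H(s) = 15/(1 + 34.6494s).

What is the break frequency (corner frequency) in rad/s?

Corner frequency = 1/τ = 1/34.6494 = 0.029 rad/s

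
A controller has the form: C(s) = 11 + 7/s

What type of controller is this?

This is a Proportional-Integral (PI) controller.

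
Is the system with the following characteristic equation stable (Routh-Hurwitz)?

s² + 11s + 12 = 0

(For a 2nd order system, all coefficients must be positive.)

Coefficients: 1, 11, 12. All positive, so system is stable.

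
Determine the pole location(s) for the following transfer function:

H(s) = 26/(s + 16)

Pole is where denominator = 0: s + 16 = 0, so s = -16.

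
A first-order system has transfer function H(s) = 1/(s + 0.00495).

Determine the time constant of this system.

For H(s) = 1/(s + 1/τ), the pole is at -1/τ = -0.00495, so τ = 1/0.00495 = 202 s.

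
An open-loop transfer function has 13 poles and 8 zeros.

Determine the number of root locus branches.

Root locus has n branches where n = number of poles = 13.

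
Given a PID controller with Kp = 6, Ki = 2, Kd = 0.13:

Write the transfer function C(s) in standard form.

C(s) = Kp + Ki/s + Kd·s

Substituting values: C(s) = 6 + 2/s + 0.13s = (0.13s² + 6s + 2)/s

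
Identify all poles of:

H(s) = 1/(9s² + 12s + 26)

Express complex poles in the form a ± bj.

Discriminant = 12² - 4×9×26 = 144 - 936 = -792 < 0, so the poles are a complex conjugate pair s = (-12 ± j√792)/(2×9). Real part = -12/(2×9) = -12/18 ≈ -0.6667; imaginary part = ±√792/(2×9) ≈ 1.5635. Poles: s = -0.6667 ± 1.5635j.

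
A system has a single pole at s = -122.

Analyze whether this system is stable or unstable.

Pole at s = -122 is in the left half-plane. Stable.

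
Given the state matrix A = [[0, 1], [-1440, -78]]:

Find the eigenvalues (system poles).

det(A - λI) = λ² - (-78)λ + 1440 = (λ - (-48))(λ - (-30)). Eigenvalues: -48, -30.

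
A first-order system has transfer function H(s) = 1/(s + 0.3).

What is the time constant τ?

For H(s) = 1/(s + 1/τ), the pole is at -1/τ = -0.3, so τ = 1/0.3 = 3.3333 s.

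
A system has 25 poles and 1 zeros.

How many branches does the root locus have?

Root locus has n branches where n = number of poles = 25.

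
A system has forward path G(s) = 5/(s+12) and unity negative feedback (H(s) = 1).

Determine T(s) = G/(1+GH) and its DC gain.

T(s) = G/(1+GH) = [5/(s+12)] / [1 + 5/(s+12)] = 5/(s+12+5) = 5/(s+17). DC gain = 5/17 = 0.2941.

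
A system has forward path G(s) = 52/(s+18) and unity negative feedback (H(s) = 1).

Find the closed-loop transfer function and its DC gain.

T(s) = G/(1+GH) = [52/(s+18)] / [1 + 52/(s+18)] = 52/(s+18+52) = 52/(s+70). DC gain = 52/70 = 0.7429.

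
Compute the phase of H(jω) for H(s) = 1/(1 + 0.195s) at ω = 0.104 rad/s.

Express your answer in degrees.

Phase = -arctan(ωτ) = -arctan(0.104 × 0.195) = -1.2°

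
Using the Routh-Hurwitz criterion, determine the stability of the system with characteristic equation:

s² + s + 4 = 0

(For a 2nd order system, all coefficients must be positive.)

Coefficients: 1, 1, 4. All positive, so system is stable.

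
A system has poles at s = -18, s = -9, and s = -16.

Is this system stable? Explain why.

All poles are in the left half-plane. System is stable.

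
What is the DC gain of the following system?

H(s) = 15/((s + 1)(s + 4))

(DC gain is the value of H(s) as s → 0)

DC gain = H(0) = 15/(1 × 4) = 15/4 = 3.75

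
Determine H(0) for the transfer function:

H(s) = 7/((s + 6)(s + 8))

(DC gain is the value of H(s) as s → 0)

DC gain = H(0) = 7/(6 × 8) = 7/48 = 0.1458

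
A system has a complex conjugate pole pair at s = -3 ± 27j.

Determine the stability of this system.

Real part of poles is -3 (< 0, left half-plane). Stable.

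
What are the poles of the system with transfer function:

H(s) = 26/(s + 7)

Pole is where denominator = 0: s + 7 = 0, so s = -7.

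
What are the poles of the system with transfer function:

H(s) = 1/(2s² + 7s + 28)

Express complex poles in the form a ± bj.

Discriminant = 7² - 4×2×28 = 49 - 224 = -175 < 0, so the poles are a complex conjugate pair s = (-7 ± j√175)/(2×2). Real part = -7/(2×2) = -7/4 = -1.75; imaginary part = ±√175/(2×2) ≈ 3.3072. Poles: s = -1.75 ± 3.3072j.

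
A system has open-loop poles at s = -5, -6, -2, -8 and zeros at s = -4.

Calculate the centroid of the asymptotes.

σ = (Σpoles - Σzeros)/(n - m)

σ = (Σpoles - Σzeros)/(n - m) = (-21 - (-4))/(4 - 1) = -17/3 = -5.67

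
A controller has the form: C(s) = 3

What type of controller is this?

This is a Proportional (P) controller.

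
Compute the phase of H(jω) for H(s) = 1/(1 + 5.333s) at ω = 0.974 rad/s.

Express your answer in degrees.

Phase = -arctan(ωτ) = -arctan(0.974 × 5.333) = -79.1°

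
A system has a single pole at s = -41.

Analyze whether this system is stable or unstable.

Pole at s = -41 is in the left half-plane. Stable.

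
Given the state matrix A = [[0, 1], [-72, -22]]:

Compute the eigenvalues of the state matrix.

det(A - λI) = λ² - (-22)λ + 72 = (λ - (-4))(λ - (-18)). Eigenvalues: -4, -18.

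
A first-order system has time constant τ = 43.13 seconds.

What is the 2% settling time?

For first-order system, 2% settling time ≈ 4τ = 4 × 43.13 = 172.52 s.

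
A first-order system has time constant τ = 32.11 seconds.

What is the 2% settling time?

For first-order system, 2% settling time ≈ 4τ = 4 × 32.11 = 128.44 s.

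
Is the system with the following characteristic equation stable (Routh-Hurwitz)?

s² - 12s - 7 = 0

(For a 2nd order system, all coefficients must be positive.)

Coefficients: 1, -12, -7. b=-12, c=-7 not positive, so system is unstable.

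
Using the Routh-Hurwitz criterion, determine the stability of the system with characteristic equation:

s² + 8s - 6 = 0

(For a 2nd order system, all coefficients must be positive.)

Coefficients: 1, 8, -6. c=-6 not positive, so system is unstable.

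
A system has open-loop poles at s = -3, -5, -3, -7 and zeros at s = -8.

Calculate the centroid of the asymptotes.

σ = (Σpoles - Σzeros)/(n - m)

σ = (Σpoles - Σzeros)/(n - m) = (-18 - (-8))/(4 - 1) = -10/3 = -3.33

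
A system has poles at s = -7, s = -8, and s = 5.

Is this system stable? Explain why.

Pole(s) at s = 5 are not in the left half-plane. System is unstable.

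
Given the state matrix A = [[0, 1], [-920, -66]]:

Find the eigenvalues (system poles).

det(A - λI) = λ² - (-66)λ + 920 = (λ - (-46))(λ - (-20)). Eigenvalues: -46, -20.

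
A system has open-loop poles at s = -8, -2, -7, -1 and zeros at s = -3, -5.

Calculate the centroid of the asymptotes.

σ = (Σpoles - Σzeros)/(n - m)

σ = (Σpoles - Σzeros)/(n - m) = (-18 - (-8))/(4 - 2) = -10/2 = -5.0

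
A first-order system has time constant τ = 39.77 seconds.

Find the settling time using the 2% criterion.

For first-order system, 2% settling time ≈ 4τ = 4 × 39.77 = 159.08 s.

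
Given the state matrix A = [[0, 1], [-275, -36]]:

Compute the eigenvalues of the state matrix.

det(A - λI) = λ² - (-36)λ + 275 = (λ - (-25))(λ - (-11)). Eigenvalues: -25, -11.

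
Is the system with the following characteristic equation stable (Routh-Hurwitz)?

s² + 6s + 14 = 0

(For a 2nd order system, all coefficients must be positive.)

Coefficients: 1, 6, 14. All positive, so system is stable.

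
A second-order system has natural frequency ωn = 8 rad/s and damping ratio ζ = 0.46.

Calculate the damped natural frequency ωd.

ωd = ωn√(1 - ζ²) = 8√(1 - 0.46²) = 7.1 rad/s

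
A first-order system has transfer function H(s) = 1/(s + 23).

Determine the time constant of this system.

For H(s) = 1/(s + 1/τ), the pole is at -1/τ = -23, so τ = 1/23 = 0.0435 s.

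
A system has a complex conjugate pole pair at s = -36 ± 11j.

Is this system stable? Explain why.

Real part of poles is -36 (< 0, left half-plane). Stable.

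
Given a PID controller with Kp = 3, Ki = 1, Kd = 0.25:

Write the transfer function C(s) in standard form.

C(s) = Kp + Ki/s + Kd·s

Substituting values: C(s) = 3 + 1/s + 0.25s = (0.25s² + 3s + 1)/s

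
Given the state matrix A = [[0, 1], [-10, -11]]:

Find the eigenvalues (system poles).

det(A - λI) = λ² - (-11)λ + 10 = (λ - (-10))(λ - (-1)). Eigenvalues: -10, -1.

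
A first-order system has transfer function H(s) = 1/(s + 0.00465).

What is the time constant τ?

For H(s) = 1/(s + 1/τ), the pole is at -1/τ = -0.00465, so τ = 1/0.00465 = 215.1 s.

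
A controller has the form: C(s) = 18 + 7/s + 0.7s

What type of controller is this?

This is a Proportional-Integral-Derivative (PID) controller.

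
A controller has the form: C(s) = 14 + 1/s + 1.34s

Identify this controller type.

This is a Proportional-Integral-Derivative (PID) controller.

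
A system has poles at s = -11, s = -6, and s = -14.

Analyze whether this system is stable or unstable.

All poles are in the left half-plane. System is stable.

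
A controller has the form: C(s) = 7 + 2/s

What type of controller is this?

This is a Proportional-Integral (PI) controller.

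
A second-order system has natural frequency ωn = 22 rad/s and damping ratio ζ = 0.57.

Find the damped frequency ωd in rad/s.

ωd = ωn√(1 - ζ²) = 22√(1 - 0.57²) = 18.08 rad/s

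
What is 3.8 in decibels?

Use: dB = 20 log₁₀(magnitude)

dB = 20 log₁₀(3.8) = 11.6 dB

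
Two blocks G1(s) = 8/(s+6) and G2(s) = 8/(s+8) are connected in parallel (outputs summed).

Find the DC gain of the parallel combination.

Parallel: G_eq = G1 + G2. DC gain = G1(0) + G2(0) = 8/6 + 8/8 = 1.3333 + 1 = 2.3333.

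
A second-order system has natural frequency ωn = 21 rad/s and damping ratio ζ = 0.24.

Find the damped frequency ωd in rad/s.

ωd = ωn√(1 - ζ²) = 21√(1 - 0.24²) = 20.39 rad/s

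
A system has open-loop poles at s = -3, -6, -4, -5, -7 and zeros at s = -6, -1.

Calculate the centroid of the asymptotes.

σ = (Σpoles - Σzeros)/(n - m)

σ = (Σpoles - Σzeros)/(n - m) = (-25 - (-7))/(5 - 2) = -18/3 = -6.0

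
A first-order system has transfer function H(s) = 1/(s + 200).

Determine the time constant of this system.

For H(s) = 1/(s + 1/τ), the pole is at -1/τ = -200, so τ = 1/200 = 0.005 s.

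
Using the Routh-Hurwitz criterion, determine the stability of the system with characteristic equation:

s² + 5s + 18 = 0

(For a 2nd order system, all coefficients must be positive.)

Coefficients: 1, 5, 18. All positive, so system is stable.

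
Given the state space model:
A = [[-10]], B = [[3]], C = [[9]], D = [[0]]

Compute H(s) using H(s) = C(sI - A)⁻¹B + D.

(sI - A)⁻¹ = 1/(s + 10). H(s) = 9 × 3/(s + 10) + 0 = 27/(s + 10).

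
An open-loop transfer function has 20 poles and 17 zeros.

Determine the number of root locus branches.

Root locus has n branches where n = number of poles = 20.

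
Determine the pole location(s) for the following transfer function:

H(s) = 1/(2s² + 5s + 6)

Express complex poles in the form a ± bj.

Discriminant = 5² - 4×2×6 = 25 - 48 = -23 < 0, so the poles are a complex conjugate pair s = (-5 ± j√23)/(2×2). Real part = -5/(2×2) = -5/4 = -1.25; imaginary part = ±√23/(2×2) ≈ 1.1990. Poles: s = -1.25 ± 1.1990j.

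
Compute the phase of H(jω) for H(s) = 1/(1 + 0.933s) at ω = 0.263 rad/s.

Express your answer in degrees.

Phase = -arctan(ωτ) = -arctan(0.263 × 0.933) = -13.8°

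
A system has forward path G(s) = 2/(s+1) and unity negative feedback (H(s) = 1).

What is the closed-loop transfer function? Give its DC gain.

T(s) = G/(1+GH) = [2/(s+1)] / [1 + 2/(s+1)] = 2/(s+1+2) = 2/(s+3). DC gain = 2/3 = 0.6667.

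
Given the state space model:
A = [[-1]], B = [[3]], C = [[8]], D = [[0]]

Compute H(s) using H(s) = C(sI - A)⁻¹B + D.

(sI - A)⁻¹ = 1/(s + 1). H(s) = 8 × 3/(s + 1) + 0 = 24/(s + 1).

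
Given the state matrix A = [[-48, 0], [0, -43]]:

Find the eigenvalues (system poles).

For diagonal matrix, eigenvalues are diagonal entries: λ₁ = -48, λ₂ = -43.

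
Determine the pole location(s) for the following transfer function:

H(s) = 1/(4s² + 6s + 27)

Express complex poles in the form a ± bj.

Discriminant = 6² - 4×4×27 = 36 - 432 = -396 < 0, so the poles are a complex conjugate pair s = (-6 ± j√396)/(2×4). Real part = -6/(2×4) = -6/8 = -0.75; imaginary part = ±√396/(2×4) ≈ 2.4875. Poles: s = -0.75 ± 2.4875j.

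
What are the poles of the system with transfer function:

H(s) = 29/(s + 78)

Pole is where denominator = 0: s + 78 = 0, so s = -78.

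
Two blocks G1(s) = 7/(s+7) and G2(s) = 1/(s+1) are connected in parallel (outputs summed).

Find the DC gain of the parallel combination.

Parallel: G_eq = G1 + G2. DC gain = G1(0) + G2(0) = 7/7 + 1/1 = 1 + 1 = 2.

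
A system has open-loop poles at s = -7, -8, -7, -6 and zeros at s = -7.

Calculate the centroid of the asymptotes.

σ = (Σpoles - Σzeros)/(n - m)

σ = (Σpoles - Σzeros)/(n - m) = (-28 - (-7))/(4 - 1) = -21/3 = -7.0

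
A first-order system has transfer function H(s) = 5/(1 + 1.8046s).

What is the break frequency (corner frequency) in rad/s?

Corner frequency = 1/τ = 1/1.8046 = 0.554 rad/s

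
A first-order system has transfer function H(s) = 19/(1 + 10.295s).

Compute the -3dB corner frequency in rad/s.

Corner frequency = 1/τ = 1/10.295 = 0.097 rad/s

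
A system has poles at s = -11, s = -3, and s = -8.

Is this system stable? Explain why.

All poles are in the left half-plane. System is stable.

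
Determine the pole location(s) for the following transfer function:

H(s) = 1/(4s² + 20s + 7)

Discriminant = 20² - 4×4×7 = 400 - 112 = 288 > 0, so two distinct real poles. Using quadratic formula: s = (-20 ± √288)/(2×4) = (-20 ± √288)/8, with √288 ≈ 16.9706. s₁ ≈ -0.3787, s₂ ≈ -4.6213. Poles: s₁ = -0.3787, s₂ = -4.6213.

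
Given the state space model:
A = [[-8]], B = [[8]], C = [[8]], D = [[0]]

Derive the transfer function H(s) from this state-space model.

(sI - A)⁻¹ = 1/(s + 8). H(s) = 8 × 8/(s + 8) + 0 = 64/(s + 8).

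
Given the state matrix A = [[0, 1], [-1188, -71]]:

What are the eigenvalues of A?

det(A - λI) = λ² - (-71)λ + 1188 = (λ - (-27))(λ - (-44)). Eigenvalues: -27, -44.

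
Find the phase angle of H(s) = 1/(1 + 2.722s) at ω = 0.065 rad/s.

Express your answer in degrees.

Phase = -arctan(ωτ) = -arctan(0.065 × 2.722) = -10.0°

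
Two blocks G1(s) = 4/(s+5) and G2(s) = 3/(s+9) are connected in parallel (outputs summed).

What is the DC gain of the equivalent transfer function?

Parallel: G_eq = G1 + G2. DC gain = G1(0) + G2(0) = 4/5 + 3/9 = 0.8 + 0.3333 = 1.1333.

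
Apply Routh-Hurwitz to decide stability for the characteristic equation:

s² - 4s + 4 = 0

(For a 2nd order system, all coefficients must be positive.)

Coefficients: 1, -4, 4. b=-4 not positive, so system is unstable.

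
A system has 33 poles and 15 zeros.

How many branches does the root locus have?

Root locus has n branches where n = number of poles = 33.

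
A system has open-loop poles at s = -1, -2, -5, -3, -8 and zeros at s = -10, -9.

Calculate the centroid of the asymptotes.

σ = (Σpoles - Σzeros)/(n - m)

σ = (Σpoles - Σzeros)/(n - m) = (-19 - (-19))/(5 - 2) = 0/3 = 0.0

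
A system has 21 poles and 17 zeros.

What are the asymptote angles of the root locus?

n - m = 21 - 17 = 4. Angles: θk = (2k + 1)·180°/4 = 45°, 135°, 225°, 315°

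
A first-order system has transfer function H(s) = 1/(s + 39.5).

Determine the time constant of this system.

For H(s) = 1/(s + 1/τ), the pole is at -1/τ = -39.5, so τ = 1/39.5 = 0.0253 s.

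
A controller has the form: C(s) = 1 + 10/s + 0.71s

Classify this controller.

This is a Proportional-Integral-Derivative (PID) controller.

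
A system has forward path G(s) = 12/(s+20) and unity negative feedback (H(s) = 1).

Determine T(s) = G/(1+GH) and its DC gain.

T(s) = G/(1+GH) = [12/(s+20)] / [1 + 12/(s+20)] = 12/(s+20+12) = 12/(s+32). DC gain = 12/32 = 0.375.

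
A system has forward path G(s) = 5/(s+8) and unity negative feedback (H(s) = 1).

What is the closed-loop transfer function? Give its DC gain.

T(s) = G/(1+GH) = [5/(s+8)] / [1 + 5/(s+8)] = 5/(s+8+5) = 5/(s+13). DC gain = 5/13 = 0.3846.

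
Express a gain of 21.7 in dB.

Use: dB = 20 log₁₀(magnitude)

dB = 20 log₁₀(21.7) = 26.7 dB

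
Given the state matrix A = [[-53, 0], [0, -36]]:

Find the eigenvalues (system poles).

For diagonal matrix, eigenvalues are diagonal entries: λ₁ = -53, λ₂ = -36.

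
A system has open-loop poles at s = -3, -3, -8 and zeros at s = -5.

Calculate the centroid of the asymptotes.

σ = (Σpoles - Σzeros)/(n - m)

σ = (Σpoles - Σzeros)/(n - m) = (-14 - (-5))/(3 - 1) = -9/2 = -4.5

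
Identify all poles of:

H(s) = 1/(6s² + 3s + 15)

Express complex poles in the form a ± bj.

Discriminant = 3² - 4×6×15 = 9 - 360 = -351 < 0, so the poles are a complex conjugate pair s = (-3 ± j√351)/(2×6). Real part = -3/(2×6) = -3/12 = -0.25; imaginary part = ±√351/(2×6) ≈ 1.5612. Poles: s = -0.25 ± 1.5612j.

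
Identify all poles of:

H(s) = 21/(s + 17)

Pole is where denominator = 0: s + 17 = 0, so s = -17.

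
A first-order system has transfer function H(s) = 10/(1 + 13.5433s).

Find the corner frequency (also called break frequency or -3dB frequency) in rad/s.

Corner frequency = 1/τ = 1/13.5433 = 0.074 rad/s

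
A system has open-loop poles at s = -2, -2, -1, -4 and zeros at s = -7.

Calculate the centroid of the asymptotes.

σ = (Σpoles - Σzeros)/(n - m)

σ = (Σpoles - Σzeros)/(n - m) = (-9 - (-7))/(4 - 1) = -2/3 = -0.67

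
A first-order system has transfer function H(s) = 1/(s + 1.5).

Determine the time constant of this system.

For H(s) = 1/(s + 1/τ), the pole is at -1/τ = -1.5, so τ = 1/1.5 = 0.6667 s.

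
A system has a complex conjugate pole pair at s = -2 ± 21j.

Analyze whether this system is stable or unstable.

Real part of poles is -2 (< 0, left half-plane). Stable.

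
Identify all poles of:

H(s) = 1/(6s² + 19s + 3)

Discriminant = 19² - 4×6×3 = 361 - 72 = 289 > 0, so two distinct real poles. Using quadratic formula: s = (-19 ± √289)/(2×6) = (-19 ± √289)/12, with √289 = 17. s₁ = -2/12 ≈ -0.1667, s₂ = -36/12 = -3. Poles: s₁ = -0.1667, s₂ = -3.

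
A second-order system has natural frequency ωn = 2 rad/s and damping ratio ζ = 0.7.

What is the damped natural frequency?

ωd = ωn√(1 - ζ²) = 2√(1 - 0.7²) = 1.43 rad/s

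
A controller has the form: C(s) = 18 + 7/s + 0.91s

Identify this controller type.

This is a Proportional-Integral-Derivative (PID) controller.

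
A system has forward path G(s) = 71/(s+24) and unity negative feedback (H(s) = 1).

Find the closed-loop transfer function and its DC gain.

T(s) = G/(1+GH) = [71/(s+24)] / [1 + 71/(s+24)] = 71/(s+24+71) = 71/(s+95). DC gain = 71/95 = 0.7474.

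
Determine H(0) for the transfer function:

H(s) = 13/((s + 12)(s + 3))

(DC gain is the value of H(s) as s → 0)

DC gain = H(0) = 13/(12 × 3) = 13/36 = 0.3611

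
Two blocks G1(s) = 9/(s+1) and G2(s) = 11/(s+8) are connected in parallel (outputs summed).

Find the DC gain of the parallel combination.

Parallel: G_eq = G1 + G2. DC gain = G1(0) + G2(0) = 9/1 + 11/8 = 9 + 1.375 = 10.375.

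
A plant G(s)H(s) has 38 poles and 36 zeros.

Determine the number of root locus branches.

Root locus has n branches where n = number of poles = 38.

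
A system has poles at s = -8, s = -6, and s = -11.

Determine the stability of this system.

All poles are in the left half-plane. System is stable.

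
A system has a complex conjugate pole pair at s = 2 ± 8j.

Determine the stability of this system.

Real part of poles is 2 (> 0, right half-plane). Unstable.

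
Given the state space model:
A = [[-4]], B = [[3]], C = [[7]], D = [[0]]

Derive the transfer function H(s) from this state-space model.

(sI - A)⁻¹ = 1/(s + 4). H(s) = 7 × 3/(s + 4) + 0 = 21/(s + 4).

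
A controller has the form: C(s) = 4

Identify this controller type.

This is a Proportional (P) controller.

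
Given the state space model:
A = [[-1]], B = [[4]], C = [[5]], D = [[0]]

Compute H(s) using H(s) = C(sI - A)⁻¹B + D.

(sI - A)⁻¹ = 1/(s + 1). H(s) = 5 × 4/(s + 1) + 0 = 20/(s + 1).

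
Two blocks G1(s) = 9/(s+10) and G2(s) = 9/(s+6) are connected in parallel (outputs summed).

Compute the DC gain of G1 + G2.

Parallel: G_eq = G1 + G2. DC gain = G1(0) + G2(0) = 9/10 + 9/6 = 0.9 + 1.5 = 2.4.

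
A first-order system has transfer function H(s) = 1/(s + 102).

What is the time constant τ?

For H(s) = 1/(s + 1/τ), the pole is at -1/τ = -102, so τ = 1/102 = 0.0098 s.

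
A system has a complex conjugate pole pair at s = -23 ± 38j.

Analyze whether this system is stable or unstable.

Real part of poles is -23 (< 0, left half-plane). Stable.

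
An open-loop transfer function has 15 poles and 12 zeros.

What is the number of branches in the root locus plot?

Root locus has n branches where n = number of poles = 15.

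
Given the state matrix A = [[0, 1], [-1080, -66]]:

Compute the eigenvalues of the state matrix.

det(A - λI) = λ² - (-66)λ + 1080 = (λ - (-30))(λ - (-36)). Eigenvalues: -30, -36.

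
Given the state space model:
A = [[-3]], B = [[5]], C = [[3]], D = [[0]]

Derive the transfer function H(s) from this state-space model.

(sI - A)⁻¹ = 1/(s + 3). H(s) = 3 × 5/(s + 3) + 0 = 15/(s + 3).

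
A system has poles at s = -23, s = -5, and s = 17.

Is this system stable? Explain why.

Pole(s) at s = 17 are not in the left half-plane. System is unstable.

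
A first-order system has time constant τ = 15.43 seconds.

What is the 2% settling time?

For first-order system, 2% settling time ≈ 4τ = 4 × 15.43 = 61.72 s.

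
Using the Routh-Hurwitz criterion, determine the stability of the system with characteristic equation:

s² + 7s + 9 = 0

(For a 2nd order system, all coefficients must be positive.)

Coefficients: 1, 7, 9. All positive, so system is stable.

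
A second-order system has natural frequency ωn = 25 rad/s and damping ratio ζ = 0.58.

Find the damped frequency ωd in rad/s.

ωd = ωn√(1 - ζ²) = 25√(1 - 0.58²) = 20.37 rad/s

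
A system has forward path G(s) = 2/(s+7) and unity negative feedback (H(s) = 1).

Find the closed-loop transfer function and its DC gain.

T(s) = G/(1+GH) = [2/(s+7)] / [1 + 2/(s+7)] = 2/(s+7+2) = 2/(s+9). DC gain = 2/9 = 0.2222.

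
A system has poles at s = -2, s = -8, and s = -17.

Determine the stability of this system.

All poles are in the left half-plane. System is stable.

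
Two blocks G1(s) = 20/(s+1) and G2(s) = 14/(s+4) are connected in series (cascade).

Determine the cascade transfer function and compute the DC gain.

Series: multiply transfer functions. G_eq = 20/(s+1) × 14/(s+4) = 280/((s+1)(s+4)). DC gain = 280/(1×4) = 70.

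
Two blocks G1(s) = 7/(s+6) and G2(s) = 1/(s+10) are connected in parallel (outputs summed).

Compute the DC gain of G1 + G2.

Parallel: G_eq = G1 + G2. DC gain = G1(0) + G2(0) = 7/6 + 1/10 = 1.1667 + 0.1 = 1.2667.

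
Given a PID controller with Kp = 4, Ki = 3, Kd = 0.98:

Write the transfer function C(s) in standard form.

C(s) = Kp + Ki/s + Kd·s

Substituting values: C(s) = 4 + 3/s + 0.98s = (0.98s² + 4s + 3)/s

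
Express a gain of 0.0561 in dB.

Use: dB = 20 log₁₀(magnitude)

dB = 20 log₁₀(0.0561) = -25.0 dB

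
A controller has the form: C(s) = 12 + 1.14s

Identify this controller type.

This is a Proportional-Derivative (PD) controller.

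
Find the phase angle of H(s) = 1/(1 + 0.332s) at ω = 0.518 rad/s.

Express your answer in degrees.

Phase = -arctan(ωτ) = -arctan(0.518 × 0.332) = -9.8°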